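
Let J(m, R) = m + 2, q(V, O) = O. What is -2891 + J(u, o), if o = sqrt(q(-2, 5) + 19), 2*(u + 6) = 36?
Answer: -2877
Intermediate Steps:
u = 12 (u = -6 + (1/2)*36 = -6 + 18 = 12)
o = 2*sqrt(6) (o = sqrt(5 + 19) = sqrt(24) = 2*sqrt(6) ≈ 4.8990)
J(m, R) = 2 + m
-2891 + J(u, o) = -2891 + (2 + 12) = -2891 + 14 = -2877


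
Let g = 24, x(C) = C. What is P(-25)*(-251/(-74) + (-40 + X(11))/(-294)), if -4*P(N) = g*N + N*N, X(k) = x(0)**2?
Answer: -959425/43512 ≈ -22.050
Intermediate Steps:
X(k) = 0 (X(k) = 0**2 = 0)
P(N) = -6*N - N**2/4 (P(N) = -(24*N + N*N)/4 = -(24*N + N**2)/4 = -(N**2 + 24*N)/4 = -6*N - N**2/4)
P(-25)*(-251/(-74) + (-40 + X(11))/(-294)) = (-1/4*(-25)*(24 - 25))*(-251/(-74) + (-40 + 0)/(-294)) = (-1/4*(-25)*(-1))*(-251*(-1/74) - 40*(-1/294)) = -25*(251/74 + 20/147)/4 = -25/4*38377/10878 = -959425/43512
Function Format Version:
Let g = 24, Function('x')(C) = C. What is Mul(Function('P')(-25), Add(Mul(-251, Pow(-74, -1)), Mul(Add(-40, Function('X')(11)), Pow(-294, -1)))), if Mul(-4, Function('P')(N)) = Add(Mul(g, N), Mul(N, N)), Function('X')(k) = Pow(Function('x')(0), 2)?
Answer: Rational(-959425, 43512) ≈ -22.050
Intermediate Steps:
Function('X')(k) = 0 (Function('X')(k) = Pow(0, 2) = 0)
Function('P')(N) = Add(Mul(-6, N), Mul(Rational(-1, 4), Pow(N, 2))) (Function('P')(N) = Mul(Rational(-1, 4), Add(Mul(24, N), Mul(N, N))) = Mul(Rational(-1, 4), Add(Mul(24, N), Pow(N, 2))) = Mul(Rational(-1, 4), Add(Pow(N, 2), Mul(24, N))) = Add(Mul(-6, N), Mul(Rational(-1, 4), Pow(N, 2))))
Mul(Function('P')(-25), Add(Mul(-251, Pow(-74, -1)), Mul(Add(-40, Function('X')(11)), Pow(-294, -1)))) = Mul(Mul(Rational(-1, 4), -25, Add(24, -25)), Add(Mul(-251, Pow(-74, -1)), Mul(Add(-40, 0), Pow(-294, -1)))) = Mul(Mul(Rational(-1, 4), -25, -1), Add(Mul(-251, Rational(-1, 74)), Mul(-40, Rational(-1, 294)))) = Mul(Rational(-25, 4), Add(Rational(251, 74), Rational(20, 147))) = Mul(Rational(-25, 4), Rational(38377, 10878)) = Rational(-959425, 43512)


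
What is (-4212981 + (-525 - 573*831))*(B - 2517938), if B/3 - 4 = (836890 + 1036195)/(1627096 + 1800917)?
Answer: 13492924060976346609/1142671 ≈ 1.1808e+13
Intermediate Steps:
B = 15585137/1142671 (B = 12 + 3*((836890 + 1036195)/(1627096 + 1800917)) = 12 + 3*(1873085/3428013) = 12 + 1873085/1142671 = 15585137/1142671 ≈ 13.639)
(-4212981 + (-525 - 573*831))*(B - 2517938) = (-4212981 + (-525 - 573*831))*(15585137/1142671 - 2517938) = (-4212981 + (-525 - 476163))*(-2877159147261/1142671) = (-4212981 - 476688)*(-2877159147261/1142671) = -4689669*(-2877159147261/1142671) = 13492924060976346609/1142671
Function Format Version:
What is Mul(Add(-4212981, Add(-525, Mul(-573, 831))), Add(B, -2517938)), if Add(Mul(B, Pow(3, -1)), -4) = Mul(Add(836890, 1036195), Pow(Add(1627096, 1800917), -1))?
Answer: Rational(13492924060976346609, 1142671) ≈ 1.1808e+13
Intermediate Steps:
B = Rational(15585137, 1142671) (B = Add(12, Mul(3, Mul(Add(836890, 1036195), Pow(Add(1627096, 1800917), -1)))) = Add(12, Mul(3, Mul(1873085, Pow(3428013, -1)))) = Add(12, Mul(3, Mul(1873085, Rational(1, 3428013)))) = Add(12, Mul(3, Rational(1873085, 3428013))) = Add(12, Rational(1873085, 1142671)) = Rational(15585137, 1142671) ≈ 13.639)
Mul(Add(-4212981, Add(-525, Mul(-573, 831))), Add(B, -2517938)) = Mul(Add(-4212981, Add(-525, Mul(-573, 831))), Add(Rational(15585137, 1142671), -2517938)) = Mul(Add(-4212981, Add(-525, -476163)), Rational(-2877159147261, 1142671)) = Mul(Add(-4212981, -476688), Rational(-2877159147261, 1142671)) = Mul(-4689669, Rational(-2877159147261, 1142671)) = Rational(13492924060976346609, 1142671)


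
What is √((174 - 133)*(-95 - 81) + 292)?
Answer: 2*I*√1731 ≈ 83.211*I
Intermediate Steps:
√((174 - 133)*(-95 - 81) + 292) = √(41*(-176) + 292) = √(-7216 + 292) = √(-6924) = 2*I*√1731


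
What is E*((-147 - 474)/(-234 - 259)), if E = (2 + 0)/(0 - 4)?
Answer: -621/986 ≈ -0.62982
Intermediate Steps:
E = -½ (E = 2/(-4) = 2*(-¼) = -½ ≈ -0.50000)
E*((-147 - 474)/(-234 - 259)) = -(-147 - 474)/(2*(-234 - 259)) = -(-621)/(2*(-493)) = -(-621)*(-1)/(2*493) = -½*621/493 = -621/986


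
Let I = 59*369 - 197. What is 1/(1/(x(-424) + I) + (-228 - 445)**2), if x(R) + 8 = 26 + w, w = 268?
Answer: 21860/9901027941 ≈ 2.2079e-6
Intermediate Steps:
x(R) = 286 (x(R) = -8 + (26 + 268) = -8 + 294 = 286)
I = 21574 (I = 21771 - 197 = 21574)
1/(1/(x(-424) + I) + (-228 - 445)**2) = 1/(1/(286 + 21574) + (-228 - 445)**2) = 1/(1/21860 + (-673)**2) = 1/(1/21860 + 452929) = 1/(9901027941/21860) = 21860/9901027941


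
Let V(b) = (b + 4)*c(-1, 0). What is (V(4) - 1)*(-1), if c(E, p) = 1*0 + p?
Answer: 1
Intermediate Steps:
c(E, p) = p (c(E, p) = 0 + p = p)
V(b) = 0 (V(b) = (b + 4)*0 = (4 + b)*0 = 0)
(V(4) - 1)*(-1) = (0 - 1)*(-1) = -1*(-1) = 1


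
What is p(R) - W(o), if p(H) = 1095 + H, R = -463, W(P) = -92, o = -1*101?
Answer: 724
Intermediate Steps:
o = -101
p(R) - W(o) = (1095 - 463) - 1*(-92) = 632 + 92 = 724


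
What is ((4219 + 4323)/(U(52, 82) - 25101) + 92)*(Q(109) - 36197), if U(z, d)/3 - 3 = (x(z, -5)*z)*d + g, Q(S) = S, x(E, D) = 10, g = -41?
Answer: -341298723376/102705 ≈ -3.3231e+6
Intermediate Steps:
U(z, d) = -114 + 30*d*z (U(z, d) = 9 + 3*((10*z)*d - 41) = 9 + 3*(10*d*z - 41) = 9 + 3*(-41 + 10*d*z) = 9 + (-123 + 30*d*z) = -114 + 30*d*z)
((4219 + 4323)/(U(52, 82) - 25101) + 92)*(Q(109) - 36197) = ((4219 + 4323)/((-114 + 30*82*52) - 25101) + 92)*(109 - 36197) = (8542/((-114 + 127920) - 25101) + 92)*(-36088) = (8542/(127806 - 25101) + 92)*(-36088) = (8542/102705 + 92)*(-36088) = (9457402/102705)*(-36088) = -341298723376/102705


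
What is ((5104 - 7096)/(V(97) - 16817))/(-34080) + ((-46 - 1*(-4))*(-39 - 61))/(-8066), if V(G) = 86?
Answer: -49892176739/95816094660 ≈ -0.52071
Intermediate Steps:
((5104 - 7096)/(V(97) - 16817))/(-34080) + ((-46 - 1*(-4))*(-39 - 61))/(-8066) = ((5104 - 7096)/(86 - 16817))/(-34080) + ((-46 - 1*(-4))*(-39 - 61))/(-8066) = -1992/(-16731)*(-1/34080) + ((-46 + 4)*(-100))*(-1/8066) = -1992*(-1/16731)*(-1/34080) - 42*(-100)*(-1/8066) = (664/5577)*(-1/34080) + 4200*(-1/8066) = -83/23758020 - 2100/4033 = -49892176739/95816094660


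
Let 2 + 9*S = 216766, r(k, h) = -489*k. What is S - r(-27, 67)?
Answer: 97937/9 ≈ 10882.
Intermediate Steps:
S = 216764/9 (S = -2/9 + (⅑)*216766 = -2/9 + 216766/9 = 216764/9 ≈ 24085.)
S - r(-27, 67) = 216764/9 - (-489)*(-27) = 216764/9 - 1*13203 = 216764/9 - 13203 = 97937/9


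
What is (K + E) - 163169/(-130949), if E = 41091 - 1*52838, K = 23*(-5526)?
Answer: -18181450736/130949 ≈ -1.3884e+5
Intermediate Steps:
K = -127098
E = -11747 (E = 41091 - 52838 = -11747)
(K + E) - 163169/(-130949) = (-127098 - 11747) - 163169/(-130949) = -138845 - 163169*(-1/130949) = -138845 + 163169/130949 = -18181450736/130949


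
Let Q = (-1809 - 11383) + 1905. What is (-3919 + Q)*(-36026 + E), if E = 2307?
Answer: 512731114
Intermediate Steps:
Q = -11287 (Q = -13192 + 1905 = -11287)
(-3919 + Q)*(-36026 + E) = (-3919 - 11287)*(-36026 + 2307) = -15206*(-33719) = 512731114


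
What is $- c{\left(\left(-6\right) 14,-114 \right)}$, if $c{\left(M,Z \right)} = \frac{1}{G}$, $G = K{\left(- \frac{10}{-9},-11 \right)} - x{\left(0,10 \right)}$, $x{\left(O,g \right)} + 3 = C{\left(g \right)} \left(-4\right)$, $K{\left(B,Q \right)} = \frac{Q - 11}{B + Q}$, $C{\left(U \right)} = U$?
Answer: $- \frac{89}{4025} \approx -0.022112$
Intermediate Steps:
$K{\left(B,Q \right)} = \frac{-11 + Q}{B + Q}$
$x{\left(O,g \right)} = -3 - 4 g$ ($x{\left(O,g \right)} = -3 + g \left(-4\right) = -3 - 4 g$)
$G = \frac{4025}{89}$ ($G = \frac{-11 - 11}{- \frac{10}{-9} - 11} - \left(-3 - 40\right) = \frac{1}{\left(-10\right) \left(- \frac{1}{9}\right) - 11} \left(-22\right) - \left(-3 - 40\right) = \frac{1}{\frac{10}{9} - 11} \left(-22\right) - -43 = \frac{1}{- \frac{89}{9}} \left(-22\right) + 43 = \left(- \frac{9}{89}\right) \left(-22\right) + 43 = \frac{198}{89} + 43 = \frac{4025}{89} \approx 45.225$)
$c{\left(M,Z \right)} = \frac{89}{4025}$ ($c{\left(M,Z \right)} = \frac{1}{\frac{4025}{89}} = \frac{89}{4025}$)
$- c{\left(\left(-6\right) 14,-114 \right)} = \left(-1\right) \frac{89}{4025} = - \frac{89}{4025}$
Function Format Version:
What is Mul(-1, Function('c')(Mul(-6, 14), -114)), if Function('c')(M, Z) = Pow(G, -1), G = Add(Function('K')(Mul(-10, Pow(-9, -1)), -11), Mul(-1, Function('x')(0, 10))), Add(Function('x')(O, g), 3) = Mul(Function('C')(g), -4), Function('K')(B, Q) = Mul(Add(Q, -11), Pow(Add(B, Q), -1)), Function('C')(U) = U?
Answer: Rational(-89, 4025) ≈ -0.022112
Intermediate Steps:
Function('K')(B, Q) = Mul(Pow(Add(B, Q), -1), Add(-11, Q)) (Function('K')(B, Q) = Mul(Add(-11, Q), Pow(Add(B, Q), -1)) = Mul(Pow(Add(B, Q), -1), Add(-11, Q)))
Function('x')(O, g) = Add(-3, Mul(-4, g)) (Function('x')(O, g) = Add(-3, Mul(g, -4)) = Add(-3, Mul(-4, g)))
G = Rational(4025, 89) (G = Add(Mul(Pow(Add(Mul(-10, Pow(-9, -1)), -11), -1), Add(-11, -11)), Mul(-1, Add(-3, Mul(-4, 10)))) = Add(Mul(Pow(Add(Mul(-10, Rational(-1, 9)), -11), -1), -22), Mul(-1, Add(-3, -40))) = Add(Mul(Pow(Add(Rational(10, 9), -11), -1), -22), Mul(-1, -43)) = Add(Mul(Pow(Rational(-89, 9), -1), -22), 43) = Add(Mul(Rational(-9, 89), -22), 43) = Add(Rational(198, 89), 43) = Rational(4025, 89) ≈ 45.225)
Function('c')(M, Z) = Rational(89, 4025) (Function('c')(M, Z) = Pow(Rational(4025, 89), -1) = Rational(89, 4025))
Mul(-1, Function('c')(Mul(-6, 14), -114)) = Mul(-1, Rational(89, 4025)) = Rational(-89, 4025)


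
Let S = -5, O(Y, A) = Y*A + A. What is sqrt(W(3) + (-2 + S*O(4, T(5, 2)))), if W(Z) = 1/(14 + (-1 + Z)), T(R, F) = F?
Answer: I*sqrt(831)/4 ≈ 7.2068*I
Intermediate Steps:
O(Y, A) = A + A*Y (O(Y, A) = A*Y + A = A + A*Y)
W(Z) = 1/(13 + Z)
sqrt(W(3) + (-2 + S*O(4, T(5, 2)))) = sqrt(1/(13 + 3) + (-2 - 10*(1 + 4))) = sqrt(1/16 + (-2 - 10*5)) = sqrt(1/16 + (-2 - 5*10)) = sqrt(1/16 + (-2 - 50)) = sqrt(1/16 - 52) = sqrt(-831/16) = I*sqrt(831)/4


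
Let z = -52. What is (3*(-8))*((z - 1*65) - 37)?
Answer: 3696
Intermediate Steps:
(3*(-8))*((z - 1*65) - 37) = (3*(-8))*((-52 - 1*65) - 37) = -24*((-52 - 65) - 37) = -24*(-117 - 37) = -24*(-154) = 3696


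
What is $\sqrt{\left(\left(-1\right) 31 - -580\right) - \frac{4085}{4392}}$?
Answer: $\frac{\sqrt{293669006}}{732} \approx 23.411$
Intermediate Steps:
$\sqrt{\left(\left(-1\right) 31 - -580\right) - \frac{4085}{4392}} = \sqrt{\left(-31 + 580\right) - \frac{4085}{4392}} = \sqrt{549 - \frac{4085}{4392}} = \sqrt{\frac{2407123}{4392}} = \frac{\sqrt{293669006}}{732}$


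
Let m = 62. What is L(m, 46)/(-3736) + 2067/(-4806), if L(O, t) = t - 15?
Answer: -1311883/2992536 ≈ -0.43839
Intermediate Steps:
L(O, t) = -15 + t
L(m, 46)/(-3736) + 2067/(-4806) = (-15 + 46)/(-3736) + 2067/(-4806) = 31*(-1/3736) + 2067*(-1/4806) = -31/3736 - 689/1602 = -1311883/2992536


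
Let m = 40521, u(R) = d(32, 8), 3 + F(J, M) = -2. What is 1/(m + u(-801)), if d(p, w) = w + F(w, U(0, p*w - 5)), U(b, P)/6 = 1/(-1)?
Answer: 1/40524 ≈ 2.4677e-5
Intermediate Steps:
U(b, P) = -6 (U(b, P) = 6/(-1) = 6*(-1) = -6)
F(J, M) = -5 (F(J, M) = -3 - 2 = -5)
d(p, w) = -5 + w (d(p, w) = w - 5 = -5 + w)
u(R) = 3 (u(R) = -5 + 8 = 3)
1/(m + u(-801)) = 1/(40521 + 3) = 1/40524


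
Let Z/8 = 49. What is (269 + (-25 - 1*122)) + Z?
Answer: 514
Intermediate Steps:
Z = 392 (Z = 8*49 = 392)
(269 + (-25 - 1*122)) + Z = (269 + (-25 - 1*122)) + 392 = (269 + (-25 - 122)) + 392 = (269 - 147) + 392 = 122 + 392 = 514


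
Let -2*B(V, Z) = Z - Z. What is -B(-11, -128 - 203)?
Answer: 0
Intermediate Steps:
B(V, Z) = 0 (B(V, Z) = -(Z - Z)/2 = -1/2*0 = 0)
-B(-11, -128 - 203) = -1*0 = 0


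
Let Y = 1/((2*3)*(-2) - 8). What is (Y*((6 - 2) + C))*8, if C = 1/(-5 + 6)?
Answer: -2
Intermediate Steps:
Y = -1/20 (Y = 1/(6*(-2) - 8) = 1/(-12 - 8) = 1/(-20) = -1/20 ≈ -0.050000)
C = 1 (C = 1/1 = 1)
(Y*((6 - 2) + C))*8 = -((6 - 2) + 1)/20*8 = -(4 + 1)/20*8 = -1/20*5*8 = -¼*8 = -2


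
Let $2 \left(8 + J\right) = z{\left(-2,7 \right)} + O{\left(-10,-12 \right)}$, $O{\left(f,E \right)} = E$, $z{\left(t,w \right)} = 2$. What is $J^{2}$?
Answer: $169$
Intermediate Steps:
$J = -13$ ($J = -8 + \frac{2 - 12}{2} = -8 + \frac{1}{2} \left(-10\right) = -8 - 5 = -13$)
$J^{2} = \left(-13\right)^{2} = 169$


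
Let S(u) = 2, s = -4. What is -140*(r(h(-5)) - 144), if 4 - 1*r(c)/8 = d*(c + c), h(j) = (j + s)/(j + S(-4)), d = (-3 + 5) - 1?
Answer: 22400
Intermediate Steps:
d = 1 (d = 2 - 1 = 1)
h(j) = (-4 + j)/(2 + j) (h(j) = (j - 4)/(j + 2) = (-4 + j)/(2 + j))
r(c) = 32 - 16*c (r(c) = 32 - 8*(c + c) = 32 - 8*2*c = 32 - 16*c)
-140*(r(h(-5)) - 144) = -140*((32 - 16*(-4 - 5)/(2 - 5)) - 144) = -140*((32 - 16*(-9)/(-3)) - 144) = -140*((32 - (-16)*(-9)/3) - 144) = -140*((32 - 16*3) - 144) = -140*((32 - 48) - 144) = -140*(-16 - 144) = -140*(-160) = 22400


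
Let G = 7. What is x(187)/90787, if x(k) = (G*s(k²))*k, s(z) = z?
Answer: 45774421/90787 ≈ 504.20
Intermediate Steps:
x(k) = 7*k³ (x(k) = (7*k²)*k = 7*k³)
x(187)/90787 = (7*187³)/90787 = (7*6539203)*(1/90787) = 45774421*(1/90787) = 45774421/90787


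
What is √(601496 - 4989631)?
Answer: I*√4388135 ≈ 2094.8*I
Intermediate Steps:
√(601496 - 4989631) = √(-4388135) = I*√4388135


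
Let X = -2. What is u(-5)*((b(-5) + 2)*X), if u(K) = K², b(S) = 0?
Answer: -100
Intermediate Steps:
u(-5)*((b(-5) + 2)*X) = (-5)²*((0 + 2)*(-2)) = 25*(2*(-2)) = 25*(-4) = -100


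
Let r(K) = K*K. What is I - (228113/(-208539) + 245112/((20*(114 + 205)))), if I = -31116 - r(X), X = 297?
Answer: -1369043493508/11469645 ≈ -1.1936e+5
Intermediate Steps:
r(K) = K²
I = -119325 (I = -31116 - 1*297² = -31116 - 1*88209 = -31116 - 88209 = -119325)
I - (228113/(-208539) + 245112/((20*(114 + 205)))) = -119325 - (228113/(-208539) + 245112/((20*(114 + 205)))) = -119325 - (228113*(-1/208539) + 245112/((20*319))) = -119325 - (-228113/208539 + 245112/6380) = -119325 - (-228113/208539 + 245112*(1/6380)) = -119325 - (-228113/208539 + 61278/1595) = -119325 - 1*428103883/11469645 = -119325 - 428103883/11469645 = -1369043493508/11469645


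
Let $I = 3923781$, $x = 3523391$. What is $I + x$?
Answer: $7447172$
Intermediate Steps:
$I + x = 3923781 + 3523391 = 7447172$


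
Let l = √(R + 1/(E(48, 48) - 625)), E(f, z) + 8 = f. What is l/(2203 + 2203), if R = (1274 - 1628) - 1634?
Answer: I*√75593765/859170 ≈ 0.01012*I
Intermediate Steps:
E(f, z) = -8 + f
R = -1988 (R = -354 - 1634 = -1988)
l = I*√75593765/195 (l = √(-1988 + 1/((-8 + 48) - 625)) = √(-1988 + 1/(40 - 625)) = √(-1988 + 1/(-585)) = √(-1988 - 1/585) = √(-1162981/585) = I*√75593765/195 ≈ 44.587*I)
l/(2203 + 2203) = (I*√75593765/195)/(2203 + 2203) = (I*√75593765/195)/4406 = (I*√75593765/195)*(1/4406) = I*√75593765/859170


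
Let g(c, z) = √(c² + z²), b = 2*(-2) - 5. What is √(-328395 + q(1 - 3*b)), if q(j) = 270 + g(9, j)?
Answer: √(-328125 + √865) ≈ 572.8*I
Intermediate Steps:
b = -9 (b = -4 - 5 = -9)
q(j) = 270 + √(81 + j²) (q(j) = 270 + √(9² + j²) = 270 + √(81 + j²))
√(-328395 + q(1 - 3*b)) = √(-328395 + (270 + √(81 + (1 - 3*(-9))²))) = √(-328395 + (270 + √(81 + (1 + 27)²))) = √(-328395 + (270 + √(81 + 28²))) = √(-328395 + (270 + √(81 + 784))) = √(-328395 + (270 + √865)) = √(-328125 + √865)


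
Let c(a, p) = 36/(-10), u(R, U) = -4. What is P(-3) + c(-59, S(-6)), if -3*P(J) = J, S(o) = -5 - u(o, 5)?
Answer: -13/5 ≈ -2.6000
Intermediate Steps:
S(o) = -1 (S(o) = -5 - 1*(-4) = -5 + 4 = -1)
c(a, p) = -18/5 (c(a, p) = 36*(-⅒) = -18/5)
P(J) = -J/3
P(-3) + c(-59, S(-6)) = -⅓*(-3) - 18/5 = 1 - 18/5 = -13/5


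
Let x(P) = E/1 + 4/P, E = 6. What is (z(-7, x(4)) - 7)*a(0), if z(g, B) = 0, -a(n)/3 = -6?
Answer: -126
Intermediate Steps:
a(n) = 18 (a(n) = -3*(-6) = 18)
x(P) = 6 + 4/P (x(P) = 6/1 + 4/P = 6*1 + 4/P = 6 + 4/P)
(z(-7, x(4)) - 7)*a(0) = (0 - 7)*18 = -7*18 = -126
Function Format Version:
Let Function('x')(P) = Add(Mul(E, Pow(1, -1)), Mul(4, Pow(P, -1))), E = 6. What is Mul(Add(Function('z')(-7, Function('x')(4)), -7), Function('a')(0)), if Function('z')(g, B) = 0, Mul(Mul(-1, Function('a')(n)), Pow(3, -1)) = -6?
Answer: -126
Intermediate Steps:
Function('a')(n) = 18 (Function('a')(n) = Mul(-3, -6) = 18)
Function('x')(P) = Add(6, Mul(4, Pow(P, -1))) (Function('x')(P) = Add(Mul(6, Pow(1, -1)), Mul(4, Pow(P, -1))) = Add(Mul(6, 1), Mul(4, Pow(P, -1))) = Add(6, Mul(4, Pow(P, -1))))
Mul(Add(Function('z')(-7, Function('x')(4)), -7), Function('a')(0)) = Mul(Add(0, -7), 18) = Mul(-7, 18) = -126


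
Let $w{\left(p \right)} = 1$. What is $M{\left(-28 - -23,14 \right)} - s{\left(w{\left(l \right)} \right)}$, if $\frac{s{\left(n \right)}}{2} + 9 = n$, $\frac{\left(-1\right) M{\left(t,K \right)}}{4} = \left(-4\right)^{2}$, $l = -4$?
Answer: $-48$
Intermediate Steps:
$M{\left(t,K \right)} = -64$ ($M{\left(t,K \right)} = - 4 \left(-4\right)^{2} = \left(-4\right) 16 = -64$)
$s{\left(n \right)} = -18 + 2 n$
$M{\left(-28 - -23,14 \right)} - s{\left(w{\left(l \right)} \right)} = -64 - \left(-18 + 2 \cdot 1\right) = -64 - \left(-18 + 2\right) = -64 - -16 = -64 + 16 = -48$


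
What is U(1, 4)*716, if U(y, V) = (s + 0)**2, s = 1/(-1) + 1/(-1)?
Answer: 2864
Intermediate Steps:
s = -2 (s = 1*(-1) + 1*(-1) = -1 - 1 = -2)
U(y, V) = 4 (U(y, V) = (-2 + 0)**2 = (-2)**2 = 4)
U(1, 4)*716 = 4*716 = 2864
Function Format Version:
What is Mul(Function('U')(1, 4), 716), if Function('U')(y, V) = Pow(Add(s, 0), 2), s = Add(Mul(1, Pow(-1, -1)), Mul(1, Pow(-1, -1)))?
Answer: 2864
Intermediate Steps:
s = -2 (s = Add(Mul(1, -1), Mul(1, -1)) = Add(-1, -1) = -2)
Function('U')(y, V) = 4 (Function('U')(y, V) = Pow(Add(-2, 0), 2) = Pow(-2, 2) = 4)
Mul(Function('U')(1, 4), 716) = Mul(4, 716) = 2864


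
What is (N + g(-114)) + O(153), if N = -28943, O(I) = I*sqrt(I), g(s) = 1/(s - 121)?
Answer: -6801606/235 + 459*sqrt(17) ≈ -27051.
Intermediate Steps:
g(s) = 1/(-121 + s)
O(I) = I**(3/2)
(N + g(-114)) + O(153) = (-28943 + 1/(-121 - 114)) + 153**(3/2) = (-28943 + 1/(-235)) + 459*sqrt(17) = (-28943 - 1/235) + 459*sqrt(17) = -6801606/235 + 459*sqrt(17)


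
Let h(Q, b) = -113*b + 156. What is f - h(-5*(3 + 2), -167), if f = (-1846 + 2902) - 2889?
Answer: -20860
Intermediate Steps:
f = -1833 (f = 1056 - 2889 = -1833)
h(Q, b) = 156 - 113*b
f - h(-5*(3 + 2), -167) = -1833 - (156 - 113*(-167)) = -1833 - (156 + 18871) = -1833 - 1*19027 = -1833 - 19027 = -20860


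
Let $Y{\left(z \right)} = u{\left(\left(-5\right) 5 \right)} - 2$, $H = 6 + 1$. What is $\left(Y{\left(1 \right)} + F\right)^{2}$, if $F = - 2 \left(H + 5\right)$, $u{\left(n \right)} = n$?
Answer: $2601$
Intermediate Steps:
$H = 7$
$Y{\left(z \right)} = -27$ ($Y{\left(z \right)} = \left(-5\right) 5 - 2 = -25 - 2 = -27$)
$F = -24$ ($F = - 2 \left(7 + 5\right) = \left(-2\right) 12 = -24$)
$\left(Y{\left(1 \right)} + F\right)^{2} = \left(-27 - 24\right)^{2} = \left(-51\right)^{2} = 2601$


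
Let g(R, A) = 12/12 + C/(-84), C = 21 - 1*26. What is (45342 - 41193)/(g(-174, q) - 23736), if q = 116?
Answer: -348516/1993735 ≈ -0.17481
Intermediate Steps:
C = -5 (C = 21 - 26 = -5)
g(R, A) = 89/84 (g(R, A) = 12/12 - 5/(-84) = 12*(1/12) - 5*(-1/84) = 1 + 5/84 = 89/84)
(45342 - 41193)/(g(-174, q) - 23736) = (45342 - 41193)/(89/84 - 23736) = 4149/(-1993735/84) = 4149*(-84/1993735) = -348516/1993735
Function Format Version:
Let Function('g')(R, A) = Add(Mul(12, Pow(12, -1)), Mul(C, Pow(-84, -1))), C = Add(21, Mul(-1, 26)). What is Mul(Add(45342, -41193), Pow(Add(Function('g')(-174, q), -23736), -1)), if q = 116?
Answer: Rational(-348516, 1993735) ≈ -0.17481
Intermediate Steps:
C = -5 (C = Add(21, -26) = -5)
Function('g')(R, A) = Rational(89, 84) (Function('g')(R, A) = Add(Mul(12, Pow(12, -1)), Mul(-5, Pow(-84, -1))) = Add(Mul(12, Rational(1, 12)), Mul(-5, Rational(-1, 84))) = Add(1, Rational(5, 84)) = Rational(89, 84))
Mul(Add(45342, -41193), Pow(Add(Function('g')(-174, q), -23736), -1)) = Mul(Add(45342, -41193), Pow(Add(Rational(89, 84), -23736), -1)) = Mul(4149, Pow(Rational(-1993735, 84), -1)) = Mul(4149, Rational(-84, 1993735)) = Rational(-348516, 1993735)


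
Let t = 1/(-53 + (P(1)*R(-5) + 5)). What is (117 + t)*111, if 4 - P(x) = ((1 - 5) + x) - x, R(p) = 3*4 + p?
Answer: 104007/8 ≈ 13001.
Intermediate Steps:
R(p) = 12 + p
P(x) = 8 (P(x) = 4 - (((1 - 5) + x) - x) = 4 - ((-4 + x) - x) = 4 - 1*(-4) = 4 + 4 = 8)
t = ⅛ (t = 1/(-53 + (8*(12 - 5) + 5)) = 1/(-53 + (8*7 + 5)) = 1/(-53 + (56 + 5)) = 1/(-53 + 61) = 1/8 = ⅛ ≈ 0.12500)
(117 + t)*111 = (117 + ⅛)*111 = (937/8)*111 = 104007/8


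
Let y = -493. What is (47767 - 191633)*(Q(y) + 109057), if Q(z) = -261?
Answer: -15652045336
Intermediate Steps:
(47767 - 191633)*(Q(y) + 109057) = (47767 - 191633)*(-261 + 109057) = -143866*108796 = -15652045336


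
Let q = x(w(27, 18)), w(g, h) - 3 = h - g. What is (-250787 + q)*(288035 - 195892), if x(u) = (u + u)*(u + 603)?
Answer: -23768378993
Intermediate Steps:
w(g, h) = 3 + h - g (w(g, h) = 3 + (h - g) = 3 + h - g)
x(u) = 2*u*(603 + u) (x(u) = (2*u)*(603 + u) = 2*u*(603 + u))
q = -7164 (q = 2*(3 + 18 - 1*27)*(603 + (3 + 18 - 1*27)) = 2*(3 + 18 - 27)*(603 + (3 + 18 - 27)) = 2*(-6)*(603 - 6) = 2*(-6)*597 = -7164)
(-250787 + q)*(288035 - 195892) = (-250787 - 7164)*(288035 - 195892) = -257951*92143 = -23768378993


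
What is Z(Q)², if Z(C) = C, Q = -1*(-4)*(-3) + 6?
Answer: 36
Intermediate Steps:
Q = -6 (Q = 4*(-3) + 6 = -12 + 6 = -6)
Z(Q)² = (-6)² = 36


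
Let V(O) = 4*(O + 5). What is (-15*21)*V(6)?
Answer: -13860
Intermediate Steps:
V(O) = 20 + 4*O (V(O) = 4*(5 + O) = 20 + 4*O)
(-15*21)*V(6) = (-15*21)*(20 + 4*6) = -315*(20 + 24) = -315*44 = -13860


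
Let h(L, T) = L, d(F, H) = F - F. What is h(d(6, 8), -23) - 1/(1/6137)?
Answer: -6137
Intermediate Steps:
d(F, H) = 0
h(d(6, 8), -23) - 1/(1/6137) = 0 - 1/(1/6137) = 0 - 1/1/6137 = 0 - 1*6137 = 0 - 6137 = -6137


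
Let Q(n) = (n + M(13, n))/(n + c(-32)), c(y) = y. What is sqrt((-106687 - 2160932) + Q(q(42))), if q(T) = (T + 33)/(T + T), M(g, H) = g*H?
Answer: I*sqrt(1720309050629)/871 ≈ 1505.9*I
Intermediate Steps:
M(g, H) = H*g
q(T) = (33 + T)/(2*T) (q(T) = (33 + T)/((2*T)) = (33 + T)*(1/(2*T)) = (33 + T)/(2*T))
Q(n) = 14*n/(-32 + n) (Q(n) = (n + n*13)/(n - 32) = (n + 13*n)/(-32 + n) = (14*n)/(-32 + n) = 14*n/(-32 + n))
sqrt((-106687 - 2160932) + Q(q(42))) = sqrt((-106687 - 2160932) + 14*((1/2)*(33 + 42)/42)/(-32 + (1/2)*(33 + 42)/42)) = sqrt(-2267619 + 14*((1/2)*(1/42)*75)/(-32 + (1/2)*(1/42)*75)) = sqrt(-2267619 + 14*(25/28)/(-32 + 25/28)) = sqrt(-2267619 + 14*(25/28)/(-871/28)) = sqrt(-2267619 + 14*(25/28)*(-28/871)) = sqrt(-2267619 - 350/871) = sqrt(-1975096499/871) = I*sqrt(1720309050629)/871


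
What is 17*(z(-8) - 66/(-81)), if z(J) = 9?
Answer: 4505/27 ≈ 166.85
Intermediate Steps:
17*(z(-8) - 66/(-81)) = 17*(9 - 66/(-81)) = 17*(9 - 66*(-1/81)) = 17*(9 + 22/27) = 17*(265/27) = 4505/27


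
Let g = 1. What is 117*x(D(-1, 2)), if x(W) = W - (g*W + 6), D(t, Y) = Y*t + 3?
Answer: -702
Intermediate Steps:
D(t, Y) = 3 + Y*t
x(W) = -6 (x(W) = W - (1*W + 6) = W - (W + 6) = W - (6 + W) = W + (-6 - W) = -6)
117*x(D(-1, 2)) = 117*(-6) = -702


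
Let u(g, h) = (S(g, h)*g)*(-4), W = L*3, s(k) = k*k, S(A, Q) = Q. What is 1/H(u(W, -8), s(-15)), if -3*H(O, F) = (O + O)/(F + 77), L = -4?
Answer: 151/128 ≈ 1.1797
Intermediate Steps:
s(k) = k²
W = -12 (W = -4*3 = -12)
u(g, h) = -4*g*h (u(g, h) = (h*g)*(-4) = (g*h)*(-4) = -4*g*h)
H(O, F) = -2*O/(3*(77 + F)) (H(O, F) = -(O + O)/(3*(F + 77)) = -2*O/(3*(77 + F)))
1/H(u(W, -8), s(-15)) = 1/(-2*(-4*(-12)*(-8))/(231 + 3*(-15)²)) = 1/(-2*(-384)/(231 + 3*225)) = 1/(-2*(-384)/(231 + 675)) = 1/(-2*(-384)/906) = 1/(-2*(-384)*1/906) = 1/(128/151) = 151/128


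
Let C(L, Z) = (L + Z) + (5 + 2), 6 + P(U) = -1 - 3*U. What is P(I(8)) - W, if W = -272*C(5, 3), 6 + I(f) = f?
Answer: 4067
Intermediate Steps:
I(f) = -6 + f
P(U) = -7 - 3*U (P(U) = -6 + (-1 - 3*U) = -7 - 3*U)
C(L, Z) = 7 + L + Z (C(L, Z) = (L + Z) + 7 = 7 + L + Z)
W = -4080 (W = -272*(7 + 5 + 3) = -272*15 = -4080)
P(I(8)) - W = (-7 - 3*(-6 + 8)) - 1*(-4080) = (-7 - 3*2) + 4080 = (-7 - 6) + 4080 = -13 + 4080 = 4067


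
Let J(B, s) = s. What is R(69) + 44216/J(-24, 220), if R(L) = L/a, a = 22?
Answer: 22453/110 ≈ 204.12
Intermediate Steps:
R(L) = L/22
R(69) + 44216/J(-24, 220) = (1/22)*69 + 44216/220 = 69/22 + 44216*(1/220) = 69/22 + 11054/55 = 22453/110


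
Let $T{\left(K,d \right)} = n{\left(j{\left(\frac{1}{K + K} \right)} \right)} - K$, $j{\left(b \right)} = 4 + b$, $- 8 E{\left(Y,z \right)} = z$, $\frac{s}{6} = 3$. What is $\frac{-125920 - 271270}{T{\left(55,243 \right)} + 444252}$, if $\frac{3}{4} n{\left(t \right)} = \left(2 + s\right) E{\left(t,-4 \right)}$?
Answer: $- \frac{1191570}{1332631} \approx -0.89415$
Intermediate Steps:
$s = 18$ ($s = 6 \cdot 3 = 18$)
$E{\left(Y,z \right)} = - \frac{z}{8}$
$n{\left(t \right)} = \frac{40}{3}$ ($n{\left(t \right)} = \frac{4 \left(2 + 18\right) \left(\left(- \frac{1}{8}\right) \left(-4\right)\right)}{3} = \frac{4 \cdot 20 \cdot \frac{1}{2}}{3} = \frac{4}{3} \cdot 10 = \frac{40}{3}$)
$T{\left(K,d \right)} = \frac{40}{3} - K$
$\frac{-125920 - 271270}{T{\left(55,243 \right)} + 444252} = \frac{-125920 - 271270}{\left(\frac{40}{3} - 55\right) + 444252} = - \frac{397190}{\left(\frac{40}{3} - 55\right) + 444252} = - \frac{397190}{- \frac{125}{3} + 444252} = - \frac{397190}{\frac{1332631}{3}} = \left(-397190\right) \frac{3}{1332631} = - \frac{1191570}{1332631}$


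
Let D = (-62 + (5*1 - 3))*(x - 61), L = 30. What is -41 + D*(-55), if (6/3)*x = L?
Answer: -151841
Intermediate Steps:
x = 15 (x = (1/2)*30 = 15)
D = 2760 (D = (-62 + (5*1 - 3))*(15 - 61) = (-62 + (5 - 3))*(-46) = (-62 + 2)*(-46) = -60*(-46) = 2760)
-41 + D*(-55) = -41 + 2760*(-55) = -41 - 151800 = -151841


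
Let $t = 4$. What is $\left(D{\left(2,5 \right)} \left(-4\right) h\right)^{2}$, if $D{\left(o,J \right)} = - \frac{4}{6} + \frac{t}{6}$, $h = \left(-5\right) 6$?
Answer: $0$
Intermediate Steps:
$h = -30$
$D{\left(o,J \right)} = 0$ ($D{\left(o,J \right)} = - \frac{4}{6} + \frac{4}{6} = \left(-4\right) \frac{1}{6} + 4 \cdot \frac{1}{6} = - \frac{2}{3} + \frac{2}{3} = 0$)
$\left(D{\left(2,5 \right)} \left(-4\right) h\right)^{2} = \left(0 \left(-4\right) \left(-30\right)\right)^{2} = \left(0 \left(-30\right)\right)^{2} = 0^{2} = 0$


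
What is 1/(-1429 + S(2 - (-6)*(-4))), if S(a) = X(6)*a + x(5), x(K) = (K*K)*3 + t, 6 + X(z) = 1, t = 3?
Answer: -1/1241 ≈ -0.00080580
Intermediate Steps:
X(z) = -5 (X(z) = -6 + 1 = -5)
x(K) = 3 + 3*K² (x(K) = (K*K)*3 + 3 = K²*3 + 3 = 3*K² + 3 = 3 + 3*K²)
S(a) = 78 - 5*a (S(a) = -5*a + (3 + 3*5²) = -5*a + (3 + 3*25) = -5*a + (3 + 75) = -5*a + 78 = 78 - 5*a)
1/(-1429 + S(2 - (-6)*(-4))) = 1/(-1429 + (78 - 5*(2 - (-6)*(-4)))) = 1/(-1429 + (78 - 5*(2 - 2*12))) = 1/(-1429 + (78 - 5*(2 - 24))) = 1/(-1429 + (78 - 5*(-22))) = 1/(-1429 + (78 + 110)) = 1/(-1429 + 188) = 1/(-1241) = -1/1241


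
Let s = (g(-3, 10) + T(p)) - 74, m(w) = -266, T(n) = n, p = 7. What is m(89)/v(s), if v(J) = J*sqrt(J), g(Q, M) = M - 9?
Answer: -133*I*sqrt(66)/2178 ≈ -0.4961*I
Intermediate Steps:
g(Q, M) = -9 + M
s = -66 (s = ((-9 + 10) + 7) - 74 = (1 + 7) - 74 = 8 - 74 = -66)
v(J) = J**(3/2)
m(89)/v(s) = -266*I*sqrt(66)/4356 = -133*I*sqrt(66)/2178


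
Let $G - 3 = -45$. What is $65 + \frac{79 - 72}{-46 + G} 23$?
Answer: $\frac{5559}{88} \approx 63.17$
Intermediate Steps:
$G = -42$ ($G = 3 - 45 = -42$)
$65 + \frac{79 - 72}{-46 + G} 23 = 65 + \frac{79 - 72}{-46 - 42} \cdot 23 = 65 + \frac{7}{-88} \cdot 23 = 65 + 7 \left(- \frac{1}{88}\right) 23 = 65 - \frac{161}{88} = \frac{5559}{88}$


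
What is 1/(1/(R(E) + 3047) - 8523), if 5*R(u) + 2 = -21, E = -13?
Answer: -15212/129651871 ≈ -0.00011733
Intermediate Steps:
R(u) = -23/5 (R(u) = -⅖ + (⅕)*(-21) = -⅖ - 21/5 = -23/5)
1/(1/(R(E) + 3047) - 8523) = 1/(1/(-23/5 + 3047) - 8523) = 1/(1/(15212/5) - 8523) = 1/(5/15212 - 8523) = 1/(-129651871/15212) = -15212/129651871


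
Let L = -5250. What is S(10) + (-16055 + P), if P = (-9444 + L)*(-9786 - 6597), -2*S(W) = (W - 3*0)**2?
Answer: 240715697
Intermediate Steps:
S(W) = -W**2/2 (S(W) = -(W - 3*0)**2/2 = -(W + 0)**2/2 = -W**2/2)
P = 240731802 (P = (-9444 - 5250)*(-9786 - 6597) = -14694*(-16383) = 240731802)
S(10) + (-16055 + P) = -1/2*10**2 + (-16055 + 240731802) = -1/2*100 + 240715747 = -50 + 240715747 = 240715697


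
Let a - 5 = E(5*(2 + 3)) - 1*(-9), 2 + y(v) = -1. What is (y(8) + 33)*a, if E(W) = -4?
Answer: 300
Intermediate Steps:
y(v) = -3 (y(v) = -2 - 1 = -3)
a = 10 (a = 5 + (-4 - 1*(-9)) = 5 + (-4 + 9) = 5 + 5 = 10)
(y(8) + 33)*a = (-3 + 33)*10 = 30*10 = 300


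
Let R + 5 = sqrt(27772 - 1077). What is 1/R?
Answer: 1/5334 + sqrt(26695)/26670 ≈ 0.0063137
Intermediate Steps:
R = -5 + sqrt(26695) (R = -5 + sqrt(27772 - 1077) = -5 + sqrt(26695) ≈ 158.39)
1/R = 1/(-5 + sqrt(26695))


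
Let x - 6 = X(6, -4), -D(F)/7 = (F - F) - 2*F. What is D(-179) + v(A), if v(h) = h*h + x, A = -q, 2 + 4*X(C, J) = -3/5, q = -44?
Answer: -11293/20 ≈ -564.65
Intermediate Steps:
X(C, J) = -13/20 (X(C, J) = -½ + (-3/5)/4 = -½ + (-3*⅕)/4 = -½ + (¼)*(-⅗) = -½ - 3/20 = -13/20)
D(F) = 14*F (D(F) = -7*((F - F) - 2*F) = -7*(0 - 2*F) = -(-14)*F = 14*F)
A = 44 (A = -1*(-44) = 44)
x = 107/20 (x = 6 - 13/20 = 107/20 ≈ 5.3500)
v(h) = 107/20 + h² (v(h) = h*h + 107/20 = h² + 107/20 = 107/20 + h²)
D(-179) + v(A) = 14*(-179) + (107/20 + 44²) = -2506 + (107/20 + 1936) = -2506 + 38827/20 = -11293/20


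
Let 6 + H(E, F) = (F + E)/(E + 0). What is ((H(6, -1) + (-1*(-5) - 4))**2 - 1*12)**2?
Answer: 37249/1296 ≈ 28.742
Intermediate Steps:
H(E, F) = -6 + (E + F)/E (H(E, F) = -6 + (F + E)/(E + 0) = -6 + (E + F)/E)
((H(6, -1) + (-1*(-5) - 4))**2 - 1*12)**2 = (((-5 - 1/6) + (-1*(-5) - 4))**2 - 1*12)**2 = (((-5 - 1*1/6) + (5 - 4))**2 - 12)**2 = (((-5 - 1/6) + 1)**2 - 12)**2 = ((-31/6 + 1)**2 - 12)**2 = ((-25/6)**2 - 12)**2 = (625/36 - 12)**2 = (193/36)**2 = 37249/1296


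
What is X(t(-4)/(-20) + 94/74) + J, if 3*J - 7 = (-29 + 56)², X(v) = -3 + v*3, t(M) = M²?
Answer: 135278/555 ≈ 243.74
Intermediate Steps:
X(v) = -3 + 3*v
J = 736/3 (J = 7/3 + (-29 + 56)²/3 = 7/3 + (⅓)*27² = 7/3 + (⅓)*729 = 7/3 + 243 = 736/3 ≈ 245.33)
X(t(-4)/(-20) + 94/74) + J = (-3 + 3*((-4)²/(-20) + 94/74)) + 736/3 = (-3 + 3*(16*(-1/20) + 94*(1/74))) + 736/3 = (-3 + 3*(-⅘ + 47/37)) + 736/3 = (-3 + 3*(87/185)) + 736/3 = (-3 + 261/185) + 736/3 = -294/185 + 736/3 = 135278/555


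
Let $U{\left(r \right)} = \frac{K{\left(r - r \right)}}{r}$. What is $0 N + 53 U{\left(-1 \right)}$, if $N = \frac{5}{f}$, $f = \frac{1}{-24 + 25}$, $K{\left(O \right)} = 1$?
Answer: $-53$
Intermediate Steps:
$f = 1$ ($f = 1^{-1} = 1$)
$U{\left(r \right)} = \frac{1}{r}$ ($U{\left(r \right)} = 1 \frac{1}{r} = \frac{1}{r}$)
$N = 5$ ($N = \frac{5}{1} = 5 \cdot 1 = 5$)
$0 N + 53 U{\left(-1 \right)} = 0 \cdot 5 + \frac{53}{-1} = 0 + 53 \left(-1\right) = 0 - 53 = -53$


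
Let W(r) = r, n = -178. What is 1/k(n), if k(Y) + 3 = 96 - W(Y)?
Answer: 1/271 ≈ 0.0036900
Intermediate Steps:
k(Y) = 93 - Y (k(Y) = -3 + (96 - Y) = 93 - Y)
1/k(n) = 1/(93 - 1*(-178)) = 1/(93 + 178) = 1/271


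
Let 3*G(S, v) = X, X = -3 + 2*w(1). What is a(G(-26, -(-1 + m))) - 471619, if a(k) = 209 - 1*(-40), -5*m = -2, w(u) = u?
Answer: -471370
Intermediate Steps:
m = ⅖ (m = -⅕*(-2) = ⅖ ≈ 0.40000)
X = -1 (X = -3 + 2*1 = -3 + 2 = -1)
G(S, v) = -⅓ (G(S, v) = (⅓)*(-1) = -⅓)
a(k) = 249 (a(k) = 209 + 40 = 249)
a(G(-26, -(-1 + m))) - 471619 = 249 - 471619 = -471370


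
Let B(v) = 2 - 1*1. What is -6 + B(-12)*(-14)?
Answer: -20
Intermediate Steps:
B(v) = 1 (B(v) = 2 - 1 = 1)
-6 + B(-12)*(-14) = -6 + 1*(-14) = -6 - 14 = -20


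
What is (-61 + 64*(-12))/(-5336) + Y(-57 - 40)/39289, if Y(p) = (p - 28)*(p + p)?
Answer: 161968581/209646104 ≈ 0.77258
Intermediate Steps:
Y(p) = 2*p*(-28 + p) (Y(p) = (-28 + p)*(2*p) = 2*p*(-28 + p))
(-61 + 64*(-12))/(-5336) + Y(-57 - 40)/39289 = (-61 + 64*(-12))/(-5336) + (2*(-57 - 40)*(-28 + (-57 - 40)))/39289 = (-61 - 768)*(-1/5336) + (2*(-97)*(-28 - 97))*(1/39289) = -829*(-1/5336) + (2*(-97)*(-125))*(1/39289) = 829/5336 + 24250*(1/39289) = 829/5336 + 24250/39289 = 161968581/209646104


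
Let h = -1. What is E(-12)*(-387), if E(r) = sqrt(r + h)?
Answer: -387*I*sqrt(13) ≈ -1395.3*I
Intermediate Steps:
E(r) = sqrt(-1 + r) (E(r) = sqrt(r - 1) = sqrt(-1 + r))
E(-12)*(-387) = sqrt(-1 - 12)*(-387) = sqrt(-13)*(-387) = (I*sqrt(13))*(-387) = -387*I*sqrt(13)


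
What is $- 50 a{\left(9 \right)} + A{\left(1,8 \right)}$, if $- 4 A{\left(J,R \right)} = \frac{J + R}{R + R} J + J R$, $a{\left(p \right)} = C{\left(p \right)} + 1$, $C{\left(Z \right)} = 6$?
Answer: $- \frac{22537}{64} \approx -352.14$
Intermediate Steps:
$a{\left(p \right)} = 7$ ($a{\left(p \right)} = 6 + 1 = 7$)
$A{\left(J,R \right)} = - \frac{J R}{4} - \frac{J \left(J + R\right)}{8 R}$ ($A{\left(J,R \right)} = - \frac{\frac{J + R}{R + R} J + J R}{4} = - \frac{\frac{J + R}{2 R} J + J R}{4} = - \frac{\frac{J \left(J + R\right)}{2 R} + J R}{4} = - \frac{J R + \frac{J \left(J + R\right)}{2 R}}{4} = - \frac{J R}{4} - \frac{J \left(J + R\right)}{8 R}$)
$- 50 a{\left(9 \right)} + A{\left(1,8 \right)} = \left(-50\right) 7 - \frac{1 + 8 \left(1 + 2 \cdot 8\right)}{8 \cdot 8} = -350 - \frac{1}{8} \cdot \frac{1}{8} \left(1 + 8 \left(1 + 16\right)\right) = -350 - \frac{1}{8} \cdot \frac{1}{8} \left(1 + 8 \cdot 17\right) = -350 - \frac{1}{8} \cdot \frac{1}{8} \left(1 + 136\right) = -350 - \frac{1}{8} \cdot \frac{1}{8} \cdot 137 = -350 - \frac{137}{64} = - \frac{22537}{64}$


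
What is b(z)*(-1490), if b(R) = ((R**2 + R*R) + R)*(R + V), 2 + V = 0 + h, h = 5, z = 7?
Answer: -1564500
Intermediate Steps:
V = 3 (V = -2 + (0 + 5) = -2 + 5 = 3)
b(R) = (3 + R)*(R + 2*R**2) (b(R) = ((R**2 + R*R) + R)*(R + 3) = ((R**2 + R**2) + R)*(3 + R) = (2*R**2 + R)*(3 + R) = (R + 2*R**2)*(3 + R) = (3 + R)*(R + 2*R**2))
b(z)*(-1490) = (7*(3 + 2*7**2 + 7*7))*(-1490) = (7*(3 + 2*49 + 49))*(-1490) = (7*(3 + 98 + 49))*(-1490) = (7*150)*(-1490) = 1050*(-1490) = -1564500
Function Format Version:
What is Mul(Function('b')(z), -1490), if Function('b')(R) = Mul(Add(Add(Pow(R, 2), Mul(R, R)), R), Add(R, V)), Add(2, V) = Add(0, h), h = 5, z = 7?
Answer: -1564500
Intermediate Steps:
V = 3 (V = Add(-2, Add(0, 5)) = Add(-2, 5) = 3)
Function('b')(R) = Mul(Add(3, R), Add(R, Mul(2, Pow(R, 2)))) (Function('b')(R) = Mul(Add(Add(Pow(R, 2), Mul(R, R)), R), Add(R, 3)) = Mul(Add(Add(Pow(R, 2), Pow(R, 2)), R), Add(3, R)) = Mul(Add(Mul(2, Pow(R, 2)), R), Add(3, R)) = Mul(Add(R, Mul(2, Pow(R, 2))), Add(3, R)) = Mul(Add(3, R), Add(R, Mul(2, Pow(R, 2)))))
Mul(Function('b')(z), -1490) = Mul(Mul(7, Add(3, Mul(2, Pow(7, 2)), Mul(7, 7))), -1490) = Mul(Mul(7, Add(3, Mul(2, 49), 49)), -1490) = Mul(Mul(7, Add(3, 98, 49)), -1490) = Mul(Mul(7, 150), -1490) = Mul(1050, -1490) = -1564500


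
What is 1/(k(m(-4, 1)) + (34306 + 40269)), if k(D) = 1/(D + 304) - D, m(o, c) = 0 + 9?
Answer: 313/23339159 ≈ 1.3411e-5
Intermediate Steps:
m(o, c) = 9
k(D) = 1/(304 + D) - D
1/(k(m(-4, 1)) + (34306 + 40269)) = 1/((1 - 1*9**2 - 304*9)/(304 + 9) + (34306 + 40269)) = 1/((1 - 1*81 - 2736)/313 + 74575) = 1/((1 - 81 - 2736)/313 + 74575) = 1/((1/313)*(-2816) + 74575) = 1/(-2816/313 + 74575) = 1/(23339159/313) = 313/23339159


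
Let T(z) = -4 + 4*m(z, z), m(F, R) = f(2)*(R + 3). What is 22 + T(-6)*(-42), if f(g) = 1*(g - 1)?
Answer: 694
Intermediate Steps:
f(g) = -1 + g (f(g) = 1*(-1 + g) = -1 + g)
m(F, R) = 3 + R (m(F, R) = (-1 + 2)*(R + 3) = 1*(3 + R) = 3 + R)
T(z) = 8 + 4*z (T(z) = -4 + 4*(3 + z) = -4 + (12 + 4*z) = 8 + 4*z)
22 + T(-6)*(-42) = 22 + (8 + 4*(-6))*(-42) = 22 + (8 - 24)*(-42) = 22 - 16*(-42) = 22 + 672 = 694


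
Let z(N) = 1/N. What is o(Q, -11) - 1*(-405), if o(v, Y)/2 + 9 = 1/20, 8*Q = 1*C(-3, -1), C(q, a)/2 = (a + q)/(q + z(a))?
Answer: 3871/10 ≈ 387.10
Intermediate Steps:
C(q, a) = 2*(a + q)/(q + 1/a) (C(q, a) = 2*((a + q)/(q + 1/a)) = 2*(a + q)/(q + 1/a))
Q = ¼ (Q = (1*(2*(-1)*(-1 - 3)/(1 - 1*(-3))))/8 = (1*(2*(-1)*(-4)/(1 + 3)))/8 = (1*(2*(-1)*(-4)/4))/8 = (1*(2*(-1)*(¼)*(-4)))/8 = (1*2)/8 = (⅛)*2 = ¼ ≈ 0.25000)
o(v, Y) = -179/10 (o(v, Y) = -18 + 2/20 = -18 + 2*(1/20) = -18 + ⅒ = -179/10)
o(Q, -11) - 1*(-405) = -179/10 - 1*(-405) = -179/10 + 405 = 3871/10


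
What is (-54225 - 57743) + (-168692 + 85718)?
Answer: -194942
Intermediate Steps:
(-54225 - 57743) + (-168692 + 85718) = -111968 - 82974 = -194942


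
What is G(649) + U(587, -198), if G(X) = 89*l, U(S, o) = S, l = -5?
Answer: 142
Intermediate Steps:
G(X) = -445 (G(X) = 89*(-5) = -445)
G(649) + U(587, -198) = -445 + 587 = 142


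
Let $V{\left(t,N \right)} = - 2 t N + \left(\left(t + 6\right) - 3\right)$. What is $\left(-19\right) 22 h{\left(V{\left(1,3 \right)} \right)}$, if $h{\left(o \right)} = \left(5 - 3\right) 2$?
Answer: $-1672$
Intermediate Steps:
$V{\left(t,N \right)} = 3 + t - 2 N t$ ($V{\left(t,N \right)} = - 2 N t + \left(\left(6 + t\right) - 3\right) = - 2 N t + \left(3 + t\right) = 3 + t - 2 N t$)
$h{\left(o \right)} = 4$ ($h{\left(o \right)} = 2 \cdot 2 = 4$)
$\left(-19\right) 22 h{\left(V{\left(1,3 \right)} \right)} = \left(-19\right) 22 \cdot 4 = \left(-418\right) 4 = -1672$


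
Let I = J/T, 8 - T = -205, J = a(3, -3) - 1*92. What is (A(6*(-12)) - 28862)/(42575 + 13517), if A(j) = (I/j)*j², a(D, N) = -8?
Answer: -1023401/1991266 ≈ -0.51394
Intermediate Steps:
J = -100 (J = -8 - 1*92 = -8 - 92 = -100)
T = 213 (T = 8 - 1*(-205) = 8 + 205 = 213)
I = -100/213 ≈ -0.46948
A(j) = -100*j/213 (A(j) = (-100/(213*j))*j² = -100*j/213)
(A(6*(-12)) - 28862)/(42575 + 13517) = (-200*(-12)/71 - 28862)/(42575 + 13517) = (-100/213*(-72) - 28862)/56092 = (2400/71 - 28862)*(1/56092) = -2046802/71*1/56092 = -1023401/1991266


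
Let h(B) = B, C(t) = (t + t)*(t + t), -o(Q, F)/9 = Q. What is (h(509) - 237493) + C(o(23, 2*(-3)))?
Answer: -65588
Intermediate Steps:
o(Q, F) = -9*Q
C(t) = 4*t² (C(t) = (2*t)*(2*t) = 4*t²)
(h(509) - 237493) + C(o(23, 2*(-3))) = (509 - 237493) + 4*(-9*23)² = -236984 + 4*(-207)² = -236984 + 4*42849 = -236984 + 171396 = -65588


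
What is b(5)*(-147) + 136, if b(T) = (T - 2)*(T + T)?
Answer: -4274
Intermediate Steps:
b(T) = 2*T*(-2 + T) (b(T) = (-2 + T)*(2*T) = 2*T*(-2 + T))
b(5)*(-147) + 136 = (2*5*(-2 + 5))*(-147) + 136 = (2*5*3)*(-147) + 136 = 30*(-147) + 136 = -4410 + 136 = -4274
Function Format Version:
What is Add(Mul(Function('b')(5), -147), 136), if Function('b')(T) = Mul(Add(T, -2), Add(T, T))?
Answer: -4274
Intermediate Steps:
Function('b')(T) = Mul(2, T, Add(-2, T)) (Function('b')(T) = Mul(Add(-2, T), Mul(2, T)) = Mul(2, T, Add(-2, T)))
Add(Mul(Function('b')(5), -147), 136) = Add(Mul(Mul(2, 5, Add(-2, 5)), -147), 136) = Add(Mul(Mul(2, 5, 3), -147), 136) = Add(Mul(30, -147), 136) = Add(-4410, 136) = -4274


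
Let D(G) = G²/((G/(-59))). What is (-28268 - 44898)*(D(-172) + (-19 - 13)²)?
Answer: -817410552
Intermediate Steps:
D(G) = -59*G (D(G) = G²/((G*(-1/59))) = G²/((-G/59)) = (-59/G)*G² = -59*G)
(-28268 - 44898)*(D(-172) + (-19 - 13)²) = (-28268 - 44898)*(-59*(-172) + (-19 - 13)²) = -73166*(10148 + (-32)²) = -73166*(10148 + 1024) = -73166*11172 = -817410552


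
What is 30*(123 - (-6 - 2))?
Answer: 3930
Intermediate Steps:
30*(123 - (-6 - 2)) = 30*(123 - 1*(-8)) = 30*(123 + 8) = 30*131 = 3930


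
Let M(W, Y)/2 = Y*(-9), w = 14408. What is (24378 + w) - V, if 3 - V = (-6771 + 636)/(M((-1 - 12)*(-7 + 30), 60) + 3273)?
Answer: 28348328/731 ≈ 38780.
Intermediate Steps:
M(W, Y) = -18*Y (M(W, Y) = 2*(Y*(-9)) = 2*(-9*Y) = -18*Y)
V = 4238/731 (V = 3 - (-6771 + 636)/(-18*60 + 3273) = 3 - (-6135)/(-1080 + 3273) = 3 - (-6135)/2193 = 3 - 1*(-2045/731) = 3 + 2045/731 = 4238/731 ≈ 5.7975)
(24378 + w) - V = (24378 + 14408) - 1*4238/731 = 38786 - 4238/731 = 28348328/731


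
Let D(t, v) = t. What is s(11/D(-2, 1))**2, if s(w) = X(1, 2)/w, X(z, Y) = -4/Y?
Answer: 16/121 ≈ 0.13223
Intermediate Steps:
s(w) = -2/w (s(w) = (-4/2)/w = (-4*1/2)/w = -2/w)
s(11/D(-2, 1))**2 = (-2/(11/(-2)))**2 = (-2/(11*(-1/2)))**2 = (-2/(-11/2))**2 = (-2*(-2/11))**2 = (4/11)**2 = 16/121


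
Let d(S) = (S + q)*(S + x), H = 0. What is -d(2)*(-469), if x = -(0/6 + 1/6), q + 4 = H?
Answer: -5159/3 ≈ -1719.7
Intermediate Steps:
q = -4 (q = -4 + 0 = -4)
x = -⅙ (x = -(0*(⅙) + 1*(⅙)) = -(0 + ⅙) = -1*⅙ = -⅙ ≈ -0.16667)
d(S) = (-4 + S)*(-⅙ + S) (d(S) = (S - 4)*(S - ⅙) = (-4 + S)*(-⅙ + S))
-d(2)*(-469) = -(⅔ + 2² - 25/6*2)*(-469) = -(⅔ + 4 - 25/3)*(-469) = -1*(-11/3)*(-469) = (11/3)*(-469) = -5159/3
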